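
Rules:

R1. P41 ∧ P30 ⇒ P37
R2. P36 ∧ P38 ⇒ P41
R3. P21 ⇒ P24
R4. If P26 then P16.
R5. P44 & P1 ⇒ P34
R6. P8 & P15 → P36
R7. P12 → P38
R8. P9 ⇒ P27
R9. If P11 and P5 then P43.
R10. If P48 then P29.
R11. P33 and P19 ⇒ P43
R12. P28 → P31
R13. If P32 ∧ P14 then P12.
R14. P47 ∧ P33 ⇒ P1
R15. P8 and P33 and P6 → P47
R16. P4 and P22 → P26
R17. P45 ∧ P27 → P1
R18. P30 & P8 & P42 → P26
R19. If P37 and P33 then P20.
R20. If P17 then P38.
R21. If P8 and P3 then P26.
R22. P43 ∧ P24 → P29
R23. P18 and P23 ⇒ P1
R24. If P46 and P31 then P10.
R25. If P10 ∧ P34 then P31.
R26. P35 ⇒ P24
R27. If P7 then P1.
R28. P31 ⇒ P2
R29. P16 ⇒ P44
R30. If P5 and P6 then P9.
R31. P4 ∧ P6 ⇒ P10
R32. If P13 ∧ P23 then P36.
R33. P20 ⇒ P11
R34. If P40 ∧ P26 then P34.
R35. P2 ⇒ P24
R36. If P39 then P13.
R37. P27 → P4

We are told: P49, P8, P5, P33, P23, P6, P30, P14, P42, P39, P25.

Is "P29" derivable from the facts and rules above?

No

Forward chaining from the given facts derives: P47, P26, P9, P13, P16, P27, P1, P44, P36, P4, P34, P10, P31, P2, P24.
Rules concluding P29: R10 needs P48; R22 needs P43 — none of these are established.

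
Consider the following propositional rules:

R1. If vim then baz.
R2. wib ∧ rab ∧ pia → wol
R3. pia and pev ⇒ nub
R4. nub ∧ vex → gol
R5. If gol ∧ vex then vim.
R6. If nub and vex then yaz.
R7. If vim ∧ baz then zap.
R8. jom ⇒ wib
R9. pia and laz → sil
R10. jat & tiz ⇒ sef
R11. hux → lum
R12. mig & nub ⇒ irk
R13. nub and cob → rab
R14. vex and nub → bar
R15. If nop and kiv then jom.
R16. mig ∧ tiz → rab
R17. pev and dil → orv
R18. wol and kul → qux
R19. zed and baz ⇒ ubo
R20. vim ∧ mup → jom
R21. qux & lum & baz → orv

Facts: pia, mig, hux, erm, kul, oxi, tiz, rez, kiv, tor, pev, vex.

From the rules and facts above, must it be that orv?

No

Forward chaining from the given facts derives: nub, gol, vim, yaz, lum, irk, bar, rab, baz, zap.
Rules concluding orv: R17 needs dil; R21 needs qux — none of these are established.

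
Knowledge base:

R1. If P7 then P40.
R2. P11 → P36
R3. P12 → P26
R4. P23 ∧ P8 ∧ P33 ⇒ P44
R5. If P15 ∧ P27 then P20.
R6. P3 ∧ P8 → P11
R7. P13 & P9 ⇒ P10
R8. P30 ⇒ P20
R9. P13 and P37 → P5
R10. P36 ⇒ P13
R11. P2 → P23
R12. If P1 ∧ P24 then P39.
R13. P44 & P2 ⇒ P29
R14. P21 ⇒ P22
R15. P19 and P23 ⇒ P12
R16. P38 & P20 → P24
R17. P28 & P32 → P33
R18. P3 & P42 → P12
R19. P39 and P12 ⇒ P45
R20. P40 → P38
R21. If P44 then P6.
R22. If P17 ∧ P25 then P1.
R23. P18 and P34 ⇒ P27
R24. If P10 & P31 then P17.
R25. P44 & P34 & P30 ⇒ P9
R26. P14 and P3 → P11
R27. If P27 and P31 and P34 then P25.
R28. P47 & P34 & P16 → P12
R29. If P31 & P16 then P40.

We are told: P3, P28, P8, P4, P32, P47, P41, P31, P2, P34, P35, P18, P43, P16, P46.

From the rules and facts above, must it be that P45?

Forward chaining from the given facts derives: P11, P23, P33, P27, P25, P12, P40, P36, P26, P44, P13, P29, P38, P6.
The only rule concluding P45 is R19, which needs P39; that is never established.

No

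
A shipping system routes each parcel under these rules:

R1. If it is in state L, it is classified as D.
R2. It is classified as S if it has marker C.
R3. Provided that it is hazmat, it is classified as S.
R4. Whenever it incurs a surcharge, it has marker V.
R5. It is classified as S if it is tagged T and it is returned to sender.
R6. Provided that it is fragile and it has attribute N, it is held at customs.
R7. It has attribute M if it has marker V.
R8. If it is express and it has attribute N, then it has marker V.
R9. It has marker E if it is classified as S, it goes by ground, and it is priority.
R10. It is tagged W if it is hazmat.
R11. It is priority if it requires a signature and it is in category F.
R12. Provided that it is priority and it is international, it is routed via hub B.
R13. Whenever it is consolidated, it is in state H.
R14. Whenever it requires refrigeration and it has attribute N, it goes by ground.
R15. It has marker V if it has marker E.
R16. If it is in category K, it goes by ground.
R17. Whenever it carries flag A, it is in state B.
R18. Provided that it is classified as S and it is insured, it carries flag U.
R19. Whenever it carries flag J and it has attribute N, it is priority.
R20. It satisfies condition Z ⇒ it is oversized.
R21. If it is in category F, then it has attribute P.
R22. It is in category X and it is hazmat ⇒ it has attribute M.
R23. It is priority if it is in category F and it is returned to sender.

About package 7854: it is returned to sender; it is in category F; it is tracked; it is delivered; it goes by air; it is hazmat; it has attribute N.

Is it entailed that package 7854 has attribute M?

Forward chaining from the given facts derives: is classified as S, is tagged W, has attribute P, is priority.
Rules concluding "it has attribute M": R7 needs "it has marker V"; R22 needs "it is in category X" — none of these are established.

No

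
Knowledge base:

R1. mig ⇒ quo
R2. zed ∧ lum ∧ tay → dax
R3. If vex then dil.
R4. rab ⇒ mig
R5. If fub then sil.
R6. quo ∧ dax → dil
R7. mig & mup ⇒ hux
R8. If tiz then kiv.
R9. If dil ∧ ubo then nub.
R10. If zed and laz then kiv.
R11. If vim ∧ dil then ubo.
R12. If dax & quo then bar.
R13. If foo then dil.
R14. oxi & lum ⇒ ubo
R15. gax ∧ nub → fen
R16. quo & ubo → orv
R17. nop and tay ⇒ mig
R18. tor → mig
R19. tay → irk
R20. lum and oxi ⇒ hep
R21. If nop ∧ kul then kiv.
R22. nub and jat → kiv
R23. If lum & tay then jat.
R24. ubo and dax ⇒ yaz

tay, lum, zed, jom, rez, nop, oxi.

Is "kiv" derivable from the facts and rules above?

Yes

dax  (by R2: zed, lum, tay)
ubo  (by R14: oxi, lum)
mig  (by R17: nop, tay)
jat  (by R23: lum, tay)
quo  (by R1: mig)
dil  (by R6: quo, dax)
nub  (by R9: dil, ubo)
kiv  (by R22: nub, jat)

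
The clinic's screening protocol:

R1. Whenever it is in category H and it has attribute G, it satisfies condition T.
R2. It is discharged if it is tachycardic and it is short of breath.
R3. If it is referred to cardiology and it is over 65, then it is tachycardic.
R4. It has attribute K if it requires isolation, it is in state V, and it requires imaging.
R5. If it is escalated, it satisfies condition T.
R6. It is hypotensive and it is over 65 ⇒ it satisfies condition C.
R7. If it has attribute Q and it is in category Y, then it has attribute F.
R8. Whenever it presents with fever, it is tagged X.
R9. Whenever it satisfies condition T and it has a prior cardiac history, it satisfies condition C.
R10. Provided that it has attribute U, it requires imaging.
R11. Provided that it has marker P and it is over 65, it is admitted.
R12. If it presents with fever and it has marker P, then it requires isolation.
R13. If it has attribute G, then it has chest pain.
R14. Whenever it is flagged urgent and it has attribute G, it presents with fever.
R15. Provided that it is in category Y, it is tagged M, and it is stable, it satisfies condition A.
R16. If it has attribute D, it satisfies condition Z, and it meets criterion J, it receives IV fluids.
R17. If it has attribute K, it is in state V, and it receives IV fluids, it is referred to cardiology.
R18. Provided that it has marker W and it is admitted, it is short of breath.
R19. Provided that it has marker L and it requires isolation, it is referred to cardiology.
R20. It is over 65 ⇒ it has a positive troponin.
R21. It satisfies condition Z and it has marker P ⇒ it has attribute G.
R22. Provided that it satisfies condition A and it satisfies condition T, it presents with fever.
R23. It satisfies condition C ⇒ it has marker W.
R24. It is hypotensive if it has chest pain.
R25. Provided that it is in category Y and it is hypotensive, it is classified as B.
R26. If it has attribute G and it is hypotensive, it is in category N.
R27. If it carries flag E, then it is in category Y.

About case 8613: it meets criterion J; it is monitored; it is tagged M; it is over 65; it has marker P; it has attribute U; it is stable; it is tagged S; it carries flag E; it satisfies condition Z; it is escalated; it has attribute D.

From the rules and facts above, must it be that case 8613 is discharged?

Forward chaining from the given facts derives: satisfies condition T, requires imaging, is admitted, receives IV fluids, has a positive troponin, has attribute G, is in category Y, has chest pain, satisfies condition A, presents with fever, is hypotensive, is classified as B, is in category N, satisfies condition C, is tagged X, requires isolation, has marker W, is short of breath.
The only rule concluding "it is discharged" is R2, which needs "it is tachycardic"; that is never established.

No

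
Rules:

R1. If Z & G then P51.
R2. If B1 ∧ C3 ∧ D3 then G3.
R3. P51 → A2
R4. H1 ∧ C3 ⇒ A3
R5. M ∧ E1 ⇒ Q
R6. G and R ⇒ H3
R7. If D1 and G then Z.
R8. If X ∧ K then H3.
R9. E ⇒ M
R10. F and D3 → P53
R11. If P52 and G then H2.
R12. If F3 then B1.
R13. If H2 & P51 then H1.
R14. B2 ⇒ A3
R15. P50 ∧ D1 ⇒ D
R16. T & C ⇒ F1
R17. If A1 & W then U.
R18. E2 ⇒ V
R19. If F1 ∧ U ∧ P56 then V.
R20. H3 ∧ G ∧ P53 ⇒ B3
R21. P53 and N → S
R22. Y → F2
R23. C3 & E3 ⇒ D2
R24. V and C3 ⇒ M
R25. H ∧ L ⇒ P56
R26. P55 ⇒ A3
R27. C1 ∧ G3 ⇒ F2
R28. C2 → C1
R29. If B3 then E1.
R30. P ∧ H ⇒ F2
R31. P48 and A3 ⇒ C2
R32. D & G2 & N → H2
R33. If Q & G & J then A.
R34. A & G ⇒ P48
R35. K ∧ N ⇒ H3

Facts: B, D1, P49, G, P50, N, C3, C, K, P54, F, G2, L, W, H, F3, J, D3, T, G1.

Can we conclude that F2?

No

Forward chaining from the given facts derives: Z, P53, B1, D, F1, S, P56, H2, H3, P51, G3, A2, H1, B3, E1, A3.
Rules concluding F2: R22 needs Y; R27 needs C1; R30 needs P — none of these are established.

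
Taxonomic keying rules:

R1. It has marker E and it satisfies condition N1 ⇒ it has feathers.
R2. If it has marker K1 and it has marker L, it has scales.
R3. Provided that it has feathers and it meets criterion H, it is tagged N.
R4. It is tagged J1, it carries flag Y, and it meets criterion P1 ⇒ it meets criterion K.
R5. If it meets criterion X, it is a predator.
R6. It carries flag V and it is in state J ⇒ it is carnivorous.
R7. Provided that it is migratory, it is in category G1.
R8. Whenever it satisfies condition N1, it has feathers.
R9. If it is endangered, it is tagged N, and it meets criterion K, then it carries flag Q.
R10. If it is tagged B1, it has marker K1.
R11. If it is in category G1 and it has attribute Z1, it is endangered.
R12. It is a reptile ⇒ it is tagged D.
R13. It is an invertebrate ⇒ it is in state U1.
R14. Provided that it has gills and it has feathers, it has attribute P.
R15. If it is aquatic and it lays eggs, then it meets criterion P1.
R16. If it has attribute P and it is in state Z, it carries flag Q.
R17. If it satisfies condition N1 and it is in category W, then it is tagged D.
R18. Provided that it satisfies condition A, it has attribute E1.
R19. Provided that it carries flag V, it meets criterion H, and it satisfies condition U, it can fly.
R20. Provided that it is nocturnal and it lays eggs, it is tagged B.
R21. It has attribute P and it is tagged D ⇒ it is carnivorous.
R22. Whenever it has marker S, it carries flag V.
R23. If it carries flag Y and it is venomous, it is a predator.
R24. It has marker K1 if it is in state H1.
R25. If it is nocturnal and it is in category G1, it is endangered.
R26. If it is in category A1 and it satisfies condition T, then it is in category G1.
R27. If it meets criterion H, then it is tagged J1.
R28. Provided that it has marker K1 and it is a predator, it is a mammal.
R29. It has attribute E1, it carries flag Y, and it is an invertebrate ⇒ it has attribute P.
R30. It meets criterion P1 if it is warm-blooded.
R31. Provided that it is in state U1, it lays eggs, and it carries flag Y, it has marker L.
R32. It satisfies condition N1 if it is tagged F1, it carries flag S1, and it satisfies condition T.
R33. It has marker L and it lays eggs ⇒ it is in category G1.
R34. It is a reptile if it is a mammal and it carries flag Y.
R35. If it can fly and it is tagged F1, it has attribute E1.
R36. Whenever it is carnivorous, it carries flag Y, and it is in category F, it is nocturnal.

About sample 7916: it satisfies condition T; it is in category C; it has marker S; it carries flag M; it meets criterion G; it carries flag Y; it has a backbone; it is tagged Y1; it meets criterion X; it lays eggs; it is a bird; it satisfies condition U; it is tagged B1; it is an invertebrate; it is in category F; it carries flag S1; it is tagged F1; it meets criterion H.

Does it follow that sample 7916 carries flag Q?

No

Forward chaining from the given facts derives: is a predator, has marker K1, is in state U1, carries flag V, is tagged J1, is a mammal, has marker L, satisfies condition N1, is in category G1, is a reptile, has scales, has feathers, is tagged D, can fly, has attribute E1, is tagged N, has attribute P, is carnivorous, is nocturnal, is tagged B, is endangered.
Rules concluding "it carries flag Q": R9 needs "it meets criterion K"; R16 needs "it is in state Z" — none of these are established.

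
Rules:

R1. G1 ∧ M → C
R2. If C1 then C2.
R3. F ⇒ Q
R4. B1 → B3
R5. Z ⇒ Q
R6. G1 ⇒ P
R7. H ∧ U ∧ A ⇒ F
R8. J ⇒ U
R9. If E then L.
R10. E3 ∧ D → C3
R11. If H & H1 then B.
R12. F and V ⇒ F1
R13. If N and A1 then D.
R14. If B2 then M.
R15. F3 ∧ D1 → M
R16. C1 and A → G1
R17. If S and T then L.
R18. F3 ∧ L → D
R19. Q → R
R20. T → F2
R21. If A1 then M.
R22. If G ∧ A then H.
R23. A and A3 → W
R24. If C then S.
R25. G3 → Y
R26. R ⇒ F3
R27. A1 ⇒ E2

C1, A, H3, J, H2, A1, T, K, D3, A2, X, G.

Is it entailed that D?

U  (by R8: J)
G1  (by R16: C1, A)
M  (by R21: A1)
H  (by R22: G, A)
C  (by R1: G1, M)
F  (by R7: H, U, A)
S  (by R24: C)
Q  (by R3: F)
L  (by R17: S, T)
R  (by R19: Q)
F3  (by R26: R)
D  (by R18: F3, L)

Yes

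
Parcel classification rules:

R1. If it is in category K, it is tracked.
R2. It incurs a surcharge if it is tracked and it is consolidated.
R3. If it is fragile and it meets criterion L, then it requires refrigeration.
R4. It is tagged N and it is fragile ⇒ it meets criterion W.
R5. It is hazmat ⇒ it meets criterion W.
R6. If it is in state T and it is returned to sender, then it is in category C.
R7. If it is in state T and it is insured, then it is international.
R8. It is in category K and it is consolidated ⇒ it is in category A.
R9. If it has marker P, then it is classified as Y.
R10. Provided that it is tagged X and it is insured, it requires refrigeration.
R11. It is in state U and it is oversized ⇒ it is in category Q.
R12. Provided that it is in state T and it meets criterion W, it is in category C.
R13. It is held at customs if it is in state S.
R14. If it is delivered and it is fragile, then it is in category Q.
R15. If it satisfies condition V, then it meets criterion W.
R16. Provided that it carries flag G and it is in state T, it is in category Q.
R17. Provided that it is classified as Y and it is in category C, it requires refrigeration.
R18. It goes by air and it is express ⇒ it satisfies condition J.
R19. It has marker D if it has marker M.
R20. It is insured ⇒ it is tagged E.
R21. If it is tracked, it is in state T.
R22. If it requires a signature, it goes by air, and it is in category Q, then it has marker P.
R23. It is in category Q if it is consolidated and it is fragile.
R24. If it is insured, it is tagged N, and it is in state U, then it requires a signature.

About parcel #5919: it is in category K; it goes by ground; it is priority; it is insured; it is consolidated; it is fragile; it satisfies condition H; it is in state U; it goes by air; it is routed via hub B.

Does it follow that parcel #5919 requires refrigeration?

No

Forward chaining from the given facts derives: is tracked, incurs a surcharge, is in category A, is tagged E, is in state T, is in category Q, is international.
Rules concluding "it requires refrigeration": R3 needs "it meets criterion L"; R10 needs "it is tagged X"; R17 needs "it is classified as Y" — none of these are established.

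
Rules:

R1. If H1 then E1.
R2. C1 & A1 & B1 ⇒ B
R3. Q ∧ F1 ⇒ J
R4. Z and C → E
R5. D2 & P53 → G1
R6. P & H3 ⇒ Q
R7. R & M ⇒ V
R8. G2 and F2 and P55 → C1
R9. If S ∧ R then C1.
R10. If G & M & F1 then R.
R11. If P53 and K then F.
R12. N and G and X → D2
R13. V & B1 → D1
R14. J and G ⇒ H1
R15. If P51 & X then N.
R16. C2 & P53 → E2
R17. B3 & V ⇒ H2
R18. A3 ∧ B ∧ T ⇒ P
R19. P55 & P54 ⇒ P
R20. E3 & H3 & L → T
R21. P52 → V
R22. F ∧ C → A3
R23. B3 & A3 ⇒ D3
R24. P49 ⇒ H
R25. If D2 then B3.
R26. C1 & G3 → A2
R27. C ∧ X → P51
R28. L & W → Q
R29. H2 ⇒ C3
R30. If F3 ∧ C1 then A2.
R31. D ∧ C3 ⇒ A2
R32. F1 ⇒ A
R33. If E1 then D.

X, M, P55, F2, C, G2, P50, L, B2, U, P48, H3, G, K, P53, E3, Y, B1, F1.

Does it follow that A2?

No

Forward chaining from the given facts derives: C1, R, F, T, A3, P51, A, V, D1, N, D2, B3, G1, H2, D3, C3.
Rules concluding A2: R26 needs G3; R30 needs F3; R31 needs D — none of these are established.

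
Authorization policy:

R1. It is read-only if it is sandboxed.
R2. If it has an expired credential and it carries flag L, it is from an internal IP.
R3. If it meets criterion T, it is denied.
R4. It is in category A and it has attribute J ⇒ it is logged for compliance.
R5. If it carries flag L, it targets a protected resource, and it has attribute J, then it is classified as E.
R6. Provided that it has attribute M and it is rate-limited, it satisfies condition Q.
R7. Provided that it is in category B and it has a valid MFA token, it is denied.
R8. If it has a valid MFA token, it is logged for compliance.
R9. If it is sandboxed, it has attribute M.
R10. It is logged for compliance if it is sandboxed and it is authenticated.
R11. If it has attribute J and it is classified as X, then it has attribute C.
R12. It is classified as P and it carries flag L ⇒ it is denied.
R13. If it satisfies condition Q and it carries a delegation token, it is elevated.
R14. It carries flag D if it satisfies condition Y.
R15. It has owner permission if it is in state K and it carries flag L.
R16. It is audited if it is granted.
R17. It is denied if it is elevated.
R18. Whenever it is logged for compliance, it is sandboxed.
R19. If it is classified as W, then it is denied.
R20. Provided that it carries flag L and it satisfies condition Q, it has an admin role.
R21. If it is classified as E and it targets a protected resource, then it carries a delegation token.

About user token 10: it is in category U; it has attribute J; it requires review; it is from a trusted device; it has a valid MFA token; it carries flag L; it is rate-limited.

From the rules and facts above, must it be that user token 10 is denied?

No

Forward chaining from the given facts derives: is logged for compliance, is sandboxed, is read-only, has attribute M, satisfies condition Q, has an admin role.
Rules concluding "it is denied": R3 needs "it meets criterion T"; R7 needs "it is in category B"; R12 needs "it is classified as P"; R17 needs "it is elevated"; R19 needs "it is classified as W" — none of these are established.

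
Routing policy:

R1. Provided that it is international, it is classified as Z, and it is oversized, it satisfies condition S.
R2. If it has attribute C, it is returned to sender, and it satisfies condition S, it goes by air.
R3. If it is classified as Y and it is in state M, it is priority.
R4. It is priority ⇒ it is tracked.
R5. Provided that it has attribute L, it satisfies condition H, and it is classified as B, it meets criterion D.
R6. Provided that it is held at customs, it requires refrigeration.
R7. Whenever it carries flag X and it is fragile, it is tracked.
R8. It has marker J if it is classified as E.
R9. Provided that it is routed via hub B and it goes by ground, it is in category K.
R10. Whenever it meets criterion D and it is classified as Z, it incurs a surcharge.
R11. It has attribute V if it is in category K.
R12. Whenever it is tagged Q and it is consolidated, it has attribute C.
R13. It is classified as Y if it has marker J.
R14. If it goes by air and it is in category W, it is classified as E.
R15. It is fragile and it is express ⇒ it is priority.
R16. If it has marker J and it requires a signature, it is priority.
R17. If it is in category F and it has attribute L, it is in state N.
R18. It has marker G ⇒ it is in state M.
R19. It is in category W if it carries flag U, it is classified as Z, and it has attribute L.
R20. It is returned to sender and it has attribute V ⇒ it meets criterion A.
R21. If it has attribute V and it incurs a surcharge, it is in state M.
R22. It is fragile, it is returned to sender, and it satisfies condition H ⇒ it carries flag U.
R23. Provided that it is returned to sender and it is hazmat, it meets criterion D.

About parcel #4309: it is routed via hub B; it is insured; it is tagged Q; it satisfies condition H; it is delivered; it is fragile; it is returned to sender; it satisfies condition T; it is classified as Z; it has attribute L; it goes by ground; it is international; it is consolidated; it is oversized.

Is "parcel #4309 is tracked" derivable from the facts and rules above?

No

Forward chaining from the given facts derives: satisfies condition S, is in category K, has attribute V, has attribute C, meets criterion A, carries flag U, goes by air, is in category W, is classified as E, has marker J, is classified as Y.
Rules concluding "it is tracked": R4 needs "it is priority"; R7 needs "it carries flag X" — none of these are established.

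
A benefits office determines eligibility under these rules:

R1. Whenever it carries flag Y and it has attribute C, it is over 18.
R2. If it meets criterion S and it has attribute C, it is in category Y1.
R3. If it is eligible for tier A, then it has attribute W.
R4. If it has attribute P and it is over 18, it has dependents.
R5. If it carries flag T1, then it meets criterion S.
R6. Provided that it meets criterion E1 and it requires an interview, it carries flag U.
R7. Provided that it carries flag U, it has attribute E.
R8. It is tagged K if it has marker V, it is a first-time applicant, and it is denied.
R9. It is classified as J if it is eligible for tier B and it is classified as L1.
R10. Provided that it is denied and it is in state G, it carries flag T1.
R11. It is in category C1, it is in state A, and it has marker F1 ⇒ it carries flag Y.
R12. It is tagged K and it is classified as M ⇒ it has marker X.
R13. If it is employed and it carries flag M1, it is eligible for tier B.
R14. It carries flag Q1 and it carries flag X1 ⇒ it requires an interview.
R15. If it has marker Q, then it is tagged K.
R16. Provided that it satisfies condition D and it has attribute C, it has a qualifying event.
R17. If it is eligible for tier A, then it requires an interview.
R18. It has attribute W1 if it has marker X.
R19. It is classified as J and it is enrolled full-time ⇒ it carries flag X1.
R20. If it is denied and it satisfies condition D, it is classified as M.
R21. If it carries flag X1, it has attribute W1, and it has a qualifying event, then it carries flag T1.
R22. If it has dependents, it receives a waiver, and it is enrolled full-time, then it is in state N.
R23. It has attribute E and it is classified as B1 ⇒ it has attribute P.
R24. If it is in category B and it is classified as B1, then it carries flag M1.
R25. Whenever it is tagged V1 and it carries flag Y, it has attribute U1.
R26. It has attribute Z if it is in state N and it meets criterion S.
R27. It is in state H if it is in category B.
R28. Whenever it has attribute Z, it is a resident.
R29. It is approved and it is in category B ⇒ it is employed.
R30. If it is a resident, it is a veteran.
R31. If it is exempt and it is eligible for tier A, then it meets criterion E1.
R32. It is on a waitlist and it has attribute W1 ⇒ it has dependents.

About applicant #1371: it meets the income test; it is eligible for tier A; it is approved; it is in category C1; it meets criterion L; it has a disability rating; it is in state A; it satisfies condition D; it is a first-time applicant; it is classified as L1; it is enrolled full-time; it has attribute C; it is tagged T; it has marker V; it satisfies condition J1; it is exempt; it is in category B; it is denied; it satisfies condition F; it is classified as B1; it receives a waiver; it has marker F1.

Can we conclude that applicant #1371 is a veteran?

By R8 (it has marker V, it is a first-time applicant, it is denied): it is tagged K.
By R11 (it is in category C1, it is in state A, it has marker F1): it carries flag Y.
By R16 (it satisfies condition D, it has attribute C): it has a qualifying event.
By R17 (it is eligible for tier A): it requires an interview.
By R20 (it is denied, it satisfies condition D): it is classified as M.
By R24 (it is in category B, it is classified as B1): it carries flag M1.
By R29 (it is approved, it is in category B): it is employed.
By R31 (it is exempt, it is eligible for tier A): it meets criterion E1.
By R1 (it carries flag Y, it has attribute C): it is over 18.
By R6 (it meets criterion E1, it requires an interview): it carries flag U.
By R7 (it carries flag U): it has attribute E.
By R12 (it is tagged K, it is classified as M): it has marker X.
By R13 (it is employed, it carries flag M1): it is eligible for tier B.
By R18 (it has marker X): it has attribute W1.
By R23 (it has attribute E, it is classified as B1): it has attribute P.
By R4 (it has attribute P, it is over 18): it has dependents.
By R9 (it is eligible for tier B, it is classified as L1): it is classified as J.
By R19 (it is classified as J, it is enrolled full-time): it carries flag X1.
By R21 (it carries flag X1, it has attribute W1, it has a qualifying event): it carries flag T1.
By R22 (it has dependents, it receives a waiver, it is enrolled full-time): it is in state N.
By R5 (it carries flag T1): it meets criterion S.
By R26 (it is in state N, it meets criterion S): it has attribute Z.
By R28 (it has attribute Z): it is a resident.
By R30 (it is a resident): it is a veteran.

Yes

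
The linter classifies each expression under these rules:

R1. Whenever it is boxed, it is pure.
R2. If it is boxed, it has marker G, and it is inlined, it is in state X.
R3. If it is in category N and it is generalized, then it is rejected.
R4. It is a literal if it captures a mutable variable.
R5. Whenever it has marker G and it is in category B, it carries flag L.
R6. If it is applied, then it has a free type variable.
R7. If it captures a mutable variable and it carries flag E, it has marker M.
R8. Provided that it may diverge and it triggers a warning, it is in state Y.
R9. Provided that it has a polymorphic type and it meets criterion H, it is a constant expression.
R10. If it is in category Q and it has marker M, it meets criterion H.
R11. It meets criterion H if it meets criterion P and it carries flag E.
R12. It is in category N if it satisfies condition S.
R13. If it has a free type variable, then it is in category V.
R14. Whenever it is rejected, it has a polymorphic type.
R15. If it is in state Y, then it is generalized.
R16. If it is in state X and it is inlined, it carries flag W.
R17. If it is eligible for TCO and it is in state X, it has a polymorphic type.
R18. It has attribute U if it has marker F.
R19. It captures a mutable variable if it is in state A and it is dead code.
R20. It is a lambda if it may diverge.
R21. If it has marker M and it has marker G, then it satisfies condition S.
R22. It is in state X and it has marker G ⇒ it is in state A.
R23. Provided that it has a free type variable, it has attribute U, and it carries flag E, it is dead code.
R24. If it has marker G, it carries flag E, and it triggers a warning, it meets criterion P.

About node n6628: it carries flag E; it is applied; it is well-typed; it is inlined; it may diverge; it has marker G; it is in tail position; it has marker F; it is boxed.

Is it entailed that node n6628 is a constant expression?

No

Forward chaining from the given facts derives: is pure, is in state X, has a free type variable, is in category V, carries flag W, has attribute U, is a lambda, is in state A, is dead code, captures a mutable variable, is a literal, has marker M, satisfies condition S, is in category N.
The only rule concluding "it is a constant expression" is R9, which needs "it has a polymorphic type"; that is never established.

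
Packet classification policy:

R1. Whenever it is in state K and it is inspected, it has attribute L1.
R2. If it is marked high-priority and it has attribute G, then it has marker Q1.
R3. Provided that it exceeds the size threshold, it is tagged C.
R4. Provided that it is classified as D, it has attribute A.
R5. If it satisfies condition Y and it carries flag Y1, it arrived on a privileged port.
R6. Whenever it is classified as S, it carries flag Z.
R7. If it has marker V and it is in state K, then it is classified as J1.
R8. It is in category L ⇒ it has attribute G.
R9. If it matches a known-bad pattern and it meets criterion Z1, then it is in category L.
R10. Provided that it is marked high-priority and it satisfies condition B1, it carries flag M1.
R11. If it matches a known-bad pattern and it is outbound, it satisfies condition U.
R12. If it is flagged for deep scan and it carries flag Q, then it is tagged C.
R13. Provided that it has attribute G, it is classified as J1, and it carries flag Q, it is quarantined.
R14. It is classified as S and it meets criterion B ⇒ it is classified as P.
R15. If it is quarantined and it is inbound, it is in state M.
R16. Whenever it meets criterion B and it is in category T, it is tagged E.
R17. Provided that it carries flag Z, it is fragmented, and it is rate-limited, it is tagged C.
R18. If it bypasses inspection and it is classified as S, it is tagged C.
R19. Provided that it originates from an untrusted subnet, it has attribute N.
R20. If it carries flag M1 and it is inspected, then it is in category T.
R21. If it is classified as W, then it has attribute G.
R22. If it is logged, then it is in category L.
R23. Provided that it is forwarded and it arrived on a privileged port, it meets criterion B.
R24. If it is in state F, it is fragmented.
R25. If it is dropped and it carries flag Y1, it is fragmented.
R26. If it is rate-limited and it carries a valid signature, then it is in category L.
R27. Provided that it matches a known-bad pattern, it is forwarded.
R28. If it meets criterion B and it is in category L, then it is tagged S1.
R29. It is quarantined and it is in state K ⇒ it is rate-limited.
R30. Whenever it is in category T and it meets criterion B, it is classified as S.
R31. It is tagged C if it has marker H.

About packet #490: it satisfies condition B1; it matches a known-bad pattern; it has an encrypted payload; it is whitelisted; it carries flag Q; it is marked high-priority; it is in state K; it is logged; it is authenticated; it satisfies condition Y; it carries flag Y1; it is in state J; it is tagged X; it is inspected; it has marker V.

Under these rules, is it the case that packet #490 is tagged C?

No

Forward chaining from the given facts derives: has attribute L1, arrived on a privileged port, is classified as J1, carries flag M1, is in category T, is in category L, is forwarded, has attribute G, is quarantined, meets criterion B, is tagged S1, is rate-limited, is classified as S, has marker Q1, carries flag Z, is classified as P, is tagged E.
Rules concluding "it is tagged C": R3 needs "it exceeds the size threshold"; R12 needs "it is flagged for deep scan"; R17 needs "it is fragmented"; R18 needs "it bypasses inspection"; R31 needs "it has marker H" — none of these are established.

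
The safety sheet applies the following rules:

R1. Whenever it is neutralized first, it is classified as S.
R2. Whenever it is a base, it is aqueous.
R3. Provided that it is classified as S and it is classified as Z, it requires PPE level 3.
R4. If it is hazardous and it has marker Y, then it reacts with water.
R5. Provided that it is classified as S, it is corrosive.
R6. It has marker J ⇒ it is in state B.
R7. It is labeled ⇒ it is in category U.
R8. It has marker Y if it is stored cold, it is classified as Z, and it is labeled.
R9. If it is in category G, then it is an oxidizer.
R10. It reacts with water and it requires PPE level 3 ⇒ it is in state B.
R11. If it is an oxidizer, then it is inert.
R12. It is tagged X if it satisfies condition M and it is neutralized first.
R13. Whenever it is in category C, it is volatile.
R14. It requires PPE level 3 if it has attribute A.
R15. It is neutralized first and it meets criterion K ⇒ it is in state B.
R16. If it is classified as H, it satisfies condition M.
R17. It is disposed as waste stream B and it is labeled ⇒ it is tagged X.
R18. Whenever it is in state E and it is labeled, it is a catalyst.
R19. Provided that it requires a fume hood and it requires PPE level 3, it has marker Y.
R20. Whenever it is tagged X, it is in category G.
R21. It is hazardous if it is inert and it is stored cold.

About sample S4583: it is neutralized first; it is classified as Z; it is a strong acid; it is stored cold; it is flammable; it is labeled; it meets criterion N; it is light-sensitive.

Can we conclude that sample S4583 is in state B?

No

Forward chaining from the given facts derives: is classified as S, requires PPE level 3, is corrosive, is in category U, has marker Y.
Rules concluding "it is in state B": R6 needs "it has marker J"; R10 needs "it reacts with water"; R15 needs "it meets criterion K" — none of these are established.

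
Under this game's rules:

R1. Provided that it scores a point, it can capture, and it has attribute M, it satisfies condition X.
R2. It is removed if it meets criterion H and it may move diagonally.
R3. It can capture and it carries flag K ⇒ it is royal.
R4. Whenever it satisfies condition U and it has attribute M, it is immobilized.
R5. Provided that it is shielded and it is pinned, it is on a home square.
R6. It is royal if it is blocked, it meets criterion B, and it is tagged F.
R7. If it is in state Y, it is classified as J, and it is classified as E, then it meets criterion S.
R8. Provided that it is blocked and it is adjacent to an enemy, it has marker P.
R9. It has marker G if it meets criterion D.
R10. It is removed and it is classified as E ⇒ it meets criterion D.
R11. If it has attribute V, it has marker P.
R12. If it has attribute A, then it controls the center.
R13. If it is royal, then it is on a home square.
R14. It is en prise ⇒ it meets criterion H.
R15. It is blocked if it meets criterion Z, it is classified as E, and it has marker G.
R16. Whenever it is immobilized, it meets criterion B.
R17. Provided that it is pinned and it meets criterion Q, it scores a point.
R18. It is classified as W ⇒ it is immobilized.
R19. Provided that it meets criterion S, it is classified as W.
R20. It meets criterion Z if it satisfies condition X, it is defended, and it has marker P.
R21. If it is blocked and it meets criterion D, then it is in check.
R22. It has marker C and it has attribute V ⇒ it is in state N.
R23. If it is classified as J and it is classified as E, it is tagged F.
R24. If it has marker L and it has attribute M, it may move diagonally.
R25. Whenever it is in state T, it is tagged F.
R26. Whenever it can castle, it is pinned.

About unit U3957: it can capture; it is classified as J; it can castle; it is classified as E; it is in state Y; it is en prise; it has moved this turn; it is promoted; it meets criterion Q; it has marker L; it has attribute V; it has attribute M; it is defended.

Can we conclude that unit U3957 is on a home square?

Yes

By R7 (it is in state Y, it is classified as J, it is classified as E): it meets criterion S.
By R11 (it has attribute V): it has marker P.
By R14 (it is en prise): it meets criterion H.
By R19 (it meets criterion S): it is classified as W.
By R23 (it is classified as J, it is classified as E): it is tagged F.
By R24 (it has marker L, it has attribute M): it may move diagonally.
By R26 (it can castle): it is pinned.
By R2 (it meets criterion H, it may move diagonally): it is removed.
By R10 (it is removed, it is classified as E): it meets criterion D.
By R17 (it is pinned, it meets criterion Q): it scores a point.
By R18 (it is classified as W): it is immobilized.
By R1 (it scores a point, it can capture, it has attribute M): it satisfies condition X.
By R9 (it meets criterion D): it has marker G.
By R16 (it is immobilized): it meets criterion B.
By R20 (it satisfies condition X, it is defended, it has marker P): it meets criterion Z.
By R15 (it meets criterion Z, it is classified as E, it has marker G): it is blocked.
By R6 (it is blocked, it meets criterion B, it is tagged F): it is royal.
By R13 (it is royal): it is on a home square.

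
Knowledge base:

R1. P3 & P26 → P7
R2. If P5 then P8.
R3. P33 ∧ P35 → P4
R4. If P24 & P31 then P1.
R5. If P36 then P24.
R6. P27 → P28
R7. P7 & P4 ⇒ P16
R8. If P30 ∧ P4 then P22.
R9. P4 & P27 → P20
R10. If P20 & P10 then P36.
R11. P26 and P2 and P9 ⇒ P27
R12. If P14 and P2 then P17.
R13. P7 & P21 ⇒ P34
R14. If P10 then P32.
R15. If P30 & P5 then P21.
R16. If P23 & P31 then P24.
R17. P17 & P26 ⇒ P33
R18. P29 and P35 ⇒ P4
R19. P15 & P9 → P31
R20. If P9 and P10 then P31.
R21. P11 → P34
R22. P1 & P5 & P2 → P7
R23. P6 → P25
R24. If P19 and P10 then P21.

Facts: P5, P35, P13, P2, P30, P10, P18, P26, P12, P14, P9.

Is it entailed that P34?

Yes

P27  (by R11: P26, P2, P9)
P17  (by R12: P14, P2)
P21  (by R15: P30, P5)
P33  (by R17: P17, P26)
P31  (by R20: P9, P10)
P4  (by R3: P33, P35)
P20  (by R9: P4, P27)
P36  (by R10: P20, P10)
P24  (by R5: P36)
P1  (by R4: P24, P31)
P7  (by R22: P1, P5, P2)
P34  (by R13: P7, P21)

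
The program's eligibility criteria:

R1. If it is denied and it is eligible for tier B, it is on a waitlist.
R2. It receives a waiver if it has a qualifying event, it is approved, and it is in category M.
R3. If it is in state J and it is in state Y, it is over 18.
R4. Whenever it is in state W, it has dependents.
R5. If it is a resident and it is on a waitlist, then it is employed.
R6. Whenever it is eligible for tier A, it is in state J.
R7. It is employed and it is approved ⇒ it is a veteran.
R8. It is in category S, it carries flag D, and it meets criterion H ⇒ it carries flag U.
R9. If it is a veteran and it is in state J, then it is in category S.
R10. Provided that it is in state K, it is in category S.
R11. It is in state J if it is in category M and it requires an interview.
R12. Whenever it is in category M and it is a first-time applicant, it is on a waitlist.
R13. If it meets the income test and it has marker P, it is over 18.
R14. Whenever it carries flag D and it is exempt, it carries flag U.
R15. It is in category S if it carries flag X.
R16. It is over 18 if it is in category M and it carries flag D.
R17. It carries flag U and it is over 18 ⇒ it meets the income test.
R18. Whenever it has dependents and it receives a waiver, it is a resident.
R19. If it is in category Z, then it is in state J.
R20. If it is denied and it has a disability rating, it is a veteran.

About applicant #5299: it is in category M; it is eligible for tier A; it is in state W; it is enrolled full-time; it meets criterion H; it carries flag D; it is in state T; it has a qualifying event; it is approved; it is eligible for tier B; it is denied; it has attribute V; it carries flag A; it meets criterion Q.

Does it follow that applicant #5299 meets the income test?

By R1 (it is denied, it is eligible for tier B): it is on a waitlist.
By R2 (it has a qualifying event, it is approved, it is in category M): it receives a waiver.
By R4 (it is in state W): it has dependents.
By R6 (it is eligible for tier A): it is in state J.
By R16 (it is in category M, it carries flag D): it is over 18.
By R18 (it has dependents, it receives a waiver): it is a resident.
By R5 (it is a resident, it is on a waitlist): it is employed.
By R7 (it is employed, it is approved): it is a veteran.
By R9 (it is a veteran, it is in state J): it is in category S.
By R8 (it is in category S, it carries flag D, it meets criterion H): it carries flag U.
By R17 (it carries flag U, it is over 18): it meets the income test.

Yes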